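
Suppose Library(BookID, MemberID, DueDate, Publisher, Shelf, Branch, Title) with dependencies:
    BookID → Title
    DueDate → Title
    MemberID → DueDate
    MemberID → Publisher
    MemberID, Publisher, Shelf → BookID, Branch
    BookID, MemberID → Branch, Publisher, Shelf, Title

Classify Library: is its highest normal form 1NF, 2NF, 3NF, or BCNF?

1NF

Candidate keys: {BookID, MemberID}, {MemberID, Shelf}. Prime attributes: {BookID, MemberID, Shelf}.
For BookID → Title we have {BookID}⁺ = {BookID, Title}; {BookID} is not a superkey, so BCNF fails.
BookID → Title determines the non-prime attribute {Title} from a non-superkey — 3NF is violated.
{BookID} is a proper subset of the key {BookID, MemberID}, and {BookID}⁺ contains the non-prime attribute {Title} — a partial dependency, so 2NF is violated.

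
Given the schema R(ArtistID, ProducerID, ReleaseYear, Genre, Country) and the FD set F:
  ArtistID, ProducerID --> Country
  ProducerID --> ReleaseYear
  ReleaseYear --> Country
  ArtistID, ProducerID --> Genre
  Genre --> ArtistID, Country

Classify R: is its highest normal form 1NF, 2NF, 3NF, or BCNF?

1NF

Candidate keys: {ArtistID, ProducerID}, {Genre, ProducerID}. Prime attributes: {ArtistID, Genre, ProducerID}.
ProducerID --> ReleaseYear breaks BCNF: {ProducerID}⁺ = {Country, ProducerID, ReleaseYear}, so {ProducerID} is not a superkey.
ProducerID --> ReleaseYear has non-prime {ReleaseYear} on the right and a non-superkey on the left, so 3NF fails.
The proper key subset {ProducerID} of {ArtistID, ProducerID} determines non-prime {Country, ReleaseYear}, so the relation is not even in 2NF.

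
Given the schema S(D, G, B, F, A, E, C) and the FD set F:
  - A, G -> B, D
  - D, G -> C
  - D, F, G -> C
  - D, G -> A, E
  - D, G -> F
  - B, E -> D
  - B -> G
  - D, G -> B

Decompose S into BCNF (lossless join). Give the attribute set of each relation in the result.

{A, B, C, D, E, F}; {B, G}

Candidate keys of the original relation: {A, B}, {A, G}, {B, D}, {B, E}, {D, G}.
In {A, B, C, D, E, F, G}, {B} is not a superkey ({B}⁺ restricted to this set is {B, G}), so split on B -> G into {B, G} and {A, B, C, D, E, F}.
{B, G} has no BCNF violation.
{A, B, C, D, E, F} has no BCNF violation.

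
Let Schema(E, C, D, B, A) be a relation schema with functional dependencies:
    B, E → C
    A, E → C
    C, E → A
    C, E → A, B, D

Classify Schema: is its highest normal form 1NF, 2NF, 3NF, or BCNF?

Candidate keys: {A, E}, {B, E}, {C, E}. Prime attributes: {A, B, C, E}.
Every FD has a superkey on the left, so the relation is in BCNF.

BCNF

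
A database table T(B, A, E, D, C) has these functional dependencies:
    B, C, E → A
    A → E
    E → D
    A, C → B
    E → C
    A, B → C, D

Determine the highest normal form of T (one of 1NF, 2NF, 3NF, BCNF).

Candidate keys: {A}, {B, E}. Prime attributes: {A, B, E}.
For E → D we have {E}⁺ = {C, D, E}; {E} is not a superkey, so BCNF fails.
E → D has non-prime {D} on the right and a non-superkey on the left, so 3NF fails.
Since {E} ⊂ {B, E} and {E}⁺ ⊇ {C, D} with {C, D} non-prime, there is a partial dependency; 2NF fails.

1NF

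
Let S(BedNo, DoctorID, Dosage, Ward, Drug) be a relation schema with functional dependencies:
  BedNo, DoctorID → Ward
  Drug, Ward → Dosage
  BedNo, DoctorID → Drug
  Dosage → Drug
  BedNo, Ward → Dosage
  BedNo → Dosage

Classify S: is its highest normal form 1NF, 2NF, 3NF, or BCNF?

Candidate key: {BedNo, DoctorID}. Prime attributes: {BedNo, DoctorID}.
For Drug, Ward → Dosage we have {Drug, Ward}⁺ = {Dosage, Drug, Ward}; {Drug, Ward} is not a superkey, so BCNF fails.
Because {Dosage} is non-prime and the left side of Drug, Ward → Dosage is not a superkey, the relation is not in 3NF.
The proper key subset {BedNo} of {BedNo, DoctorID} determines non-prime {Dosage, Drug}, so the relation is not even in 2NF.

1NF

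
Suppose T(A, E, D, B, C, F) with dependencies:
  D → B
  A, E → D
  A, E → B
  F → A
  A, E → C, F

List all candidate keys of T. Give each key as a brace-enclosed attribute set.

{A, E}, {E, F}

No FD produces {E}, so it must be in every candidate key.
{A, E}⁺ = {A, B, C, D, E, F} — all of the relation — so {A, E} is a candidate key.
{E, F}⁺ = {A, B, C, D, E, F} — all of the relation — so {E, F} is a candidate key.
These are minimal and exhaustive — every other superkey contains one of them.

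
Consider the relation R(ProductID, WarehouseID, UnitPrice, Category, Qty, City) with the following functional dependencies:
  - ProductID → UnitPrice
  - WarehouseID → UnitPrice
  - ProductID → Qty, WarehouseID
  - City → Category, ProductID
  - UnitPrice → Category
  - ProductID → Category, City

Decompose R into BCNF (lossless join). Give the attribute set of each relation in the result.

Candidate keys of the original relation: {City}, {ProductID}.
{Category, City, ProductID, Qty, UnitPrice, WarehouseID}: {WarehouseID} determines {Category, UnitPrice, WarehouseID} here but is not a superkey — split on WarehouseID → Category, UnitPrice, giving {Category, UnitPrice, WarehouseID} and {City, ProductID, Qty, WarehouseID}.
{Category, UnitPrice, WarehouseID}: {UnitPrice} determines {Category, UnitPrice} here but is not a superkey — split on UnitPrice → Category, giving {Category, UnitPrice} and {UnitPrice, WarehouseID}.
{Category, UnitPrice}: every determinant is a superkey — BCNF.
{UnitPrice, WarehouseID}: every determinant is a superkey — BCNF.
{City, ProductID, Qty, WarehouseID}: every determinant is a superkey — BCNF.

{Category, UnitPrice}; {City, ProductID, Qty, WarehouseID}; {UnitPrice, WarehouseID}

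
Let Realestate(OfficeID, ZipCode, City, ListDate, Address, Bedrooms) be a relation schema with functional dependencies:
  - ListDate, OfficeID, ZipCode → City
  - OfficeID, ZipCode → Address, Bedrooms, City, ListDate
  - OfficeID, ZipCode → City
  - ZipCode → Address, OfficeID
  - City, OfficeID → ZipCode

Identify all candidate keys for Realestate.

{City, OfficeID}, {ZipCode}

{ZipCode}⁺ = {Address, Bedrooms, City, ListDate, OfficeID, ZipCode}, which is every attribute, so {ZipCode} is a candidate key.
{City, OfficeID}⁺ = {Address, Bedrooms, City, ListDate, OfficeID, ZipCode}, which is every attribute, so {City, OfficeID} is a candidate key.
No proper subset of any of these is a key, and no other minimal superkey exists.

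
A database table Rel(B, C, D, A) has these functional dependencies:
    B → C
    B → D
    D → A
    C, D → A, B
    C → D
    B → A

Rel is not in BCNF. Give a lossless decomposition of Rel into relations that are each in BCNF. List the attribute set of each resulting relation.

Candidate keys of the original relation: {B}, {C}.
In {A, B, C, D}, {D} is not a superkey ({D}⁺ restricted to this set is {A, D}), so split on D → A into {A, D} and {B, C, D}.
{A, D} is in BCNF.
{B, C, D} is in BCNF.

{A, D}; {B, C, D}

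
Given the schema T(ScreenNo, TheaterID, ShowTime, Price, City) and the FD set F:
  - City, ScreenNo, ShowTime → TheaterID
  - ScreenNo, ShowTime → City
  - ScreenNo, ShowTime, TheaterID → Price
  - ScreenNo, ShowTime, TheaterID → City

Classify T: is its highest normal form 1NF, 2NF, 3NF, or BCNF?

Candidate key: {ScreenNo, ShowTime}. Prime attributes: {ScreenNo, ShowTime}.
Every FD has a superkey on the left, so the relation is in BCNF.

BCNF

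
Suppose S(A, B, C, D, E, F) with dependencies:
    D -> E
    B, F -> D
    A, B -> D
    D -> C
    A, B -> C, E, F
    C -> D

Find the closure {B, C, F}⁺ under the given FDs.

{B, C, D, E, F}

Start with {B, C, F}.
B, F -> D applies; add {D} → now {B, C, D, F}.
D -> E applies; add {E} → now {B, C, D, E, F}.
No further FD applies.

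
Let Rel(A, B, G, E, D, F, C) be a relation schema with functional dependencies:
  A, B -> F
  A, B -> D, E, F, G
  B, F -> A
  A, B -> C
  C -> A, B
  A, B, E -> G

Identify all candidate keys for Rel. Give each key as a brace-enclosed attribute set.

{A, B}, {B, F}, {C}

Closure of {C} is {A, B, C, D, E, F, G}, the whole schema; {C} is a candidate key.
Closure of {A, B} is {A, B, C, D, E, F, G}, the whole schema; {A, B} is a candidate key.
Closure of {B, F} is {A, B, C, D, E, F, G}, the whole schema; {B, F} is a candidate key.
No proper subset of any of these is a key, and no other minimal superkey exists.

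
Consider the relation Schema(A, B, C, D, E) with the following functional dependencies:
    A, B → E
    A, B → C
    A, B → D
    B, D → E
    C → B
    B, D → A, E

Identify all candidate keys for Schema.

{A, B}, {A, C}, {B, D}, {C, D}

{A, B} is a candidate key since {A, B}⁺ = {A, B, C, D, E} covers every attribute.
{A, C} is a candidate key since {A, C}⁺ = {A, B, C, D, E} covers every attribute.
{B, D} is a candidate key since {B, D}⁺ = {A, B, C, D, E} covers every attribute.
{C, D} is a candidate key since {C, D}⁺ = {A, B, C, D, E} covers every attribute.
No proper subset of any of these is a key, and no other minimal superkey exists.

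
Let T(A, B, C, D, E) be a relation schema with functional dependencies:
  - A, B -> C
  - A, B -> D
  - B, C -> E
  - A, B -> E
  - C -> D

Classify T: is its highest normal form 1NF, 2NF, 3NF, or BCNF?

2NF

Candidate key: {A, B}. Prime attributes: {A, B}.
B, C -> E: {B, C}⁺ = {B, C, D, E}, which is not all of the attributes, so the left side is not a superkey — BCNF is violated.
B, C -> E has non-prime {E} on the right and a non-superkey on the left, so 3NF fails.
No non-prime attribute depends on a proper subset of any candidate key, so 2NF holds.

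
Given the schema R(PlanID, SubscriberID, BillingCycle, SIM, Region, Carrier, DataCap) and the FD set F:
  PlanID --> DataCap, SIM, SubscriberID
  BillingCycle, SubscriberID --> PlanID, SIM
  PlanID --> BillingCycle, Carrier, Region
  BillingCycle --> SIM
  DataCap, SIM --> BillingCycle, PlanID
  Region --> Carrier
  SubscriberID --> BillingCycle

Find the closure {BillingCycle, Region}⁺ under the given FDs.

Start with {BillingCycle, Region}.
BillingCycle --> SIM applies; add {SIM} → now {BillingCycle, Region, SIM}.
Region --> Carrier applies; add {Carrier} → now {BillingCycle, Carrier, Region, SIM}.
No further FD applies.

{BillingCycle, Carrier, Region, SIM}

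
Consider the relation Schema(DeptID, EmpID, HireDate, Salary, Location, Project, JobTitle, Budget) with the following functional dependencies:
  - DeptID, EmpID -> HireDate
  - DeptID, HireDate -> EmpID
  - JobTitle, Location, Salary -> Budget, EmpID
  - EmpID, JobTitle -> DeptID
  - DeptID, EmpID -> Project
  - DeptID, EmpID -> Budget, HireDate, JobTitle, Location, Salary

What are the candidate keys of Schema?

{DeptID, EmpID}⁺ = {Budget, DeptID, EmpID, HireDate, JobTitle, Location, Project, Salary}, which is every attribute, so {DeptID, EmpID} is a candidate key.
{DeptID, HireDate}⁺ = {Budget, DeptID, EmpID, HireDate, JobTitle, Location, Project, Salary}, which is every attribute, so {DeptID, HireDate} is a candidate key.
{EmpID, JobTitle}⁺ = {Budget, DeptID, EmpID, HireDate, JobTitle, Location, Project, Salary}, which is every attribute, so {EmpID, JobTitle} is a candidate key.
{JobTitle, Location, Salary}⁺ = {Budget, DeptID, EmpID, HireDate, JobTitle, Location, Project, Salary}, which is every attribute, so {JobTitle, Location, Salary} is a candidate key.
These are minimal and exhaustive — every other superkey contains one of them.

{DeptID, EmpID}, {DeptID, HireDate}, {EmpID, JobTitle}, {JobTitle, Location, Salary}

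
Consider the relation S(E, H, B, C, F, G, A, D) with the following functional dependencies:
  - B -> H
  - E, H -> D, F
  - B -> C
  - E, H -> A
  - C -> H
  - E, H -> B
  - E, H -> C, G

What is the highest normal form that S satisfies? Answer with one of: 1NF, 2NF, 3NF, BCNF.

Candidate keys: {B, E}, {C, E}, {E, H}. Prime attributes: {B, C, E, H}.
For B -> H we have {B}⁺ = {B, C, H}; {B} is not a superkey, so BCNF fails.
Since {H} ⊆ prime attributes and every other non-superkey FD also has a prime right side, the schema is in 3NF.

3NF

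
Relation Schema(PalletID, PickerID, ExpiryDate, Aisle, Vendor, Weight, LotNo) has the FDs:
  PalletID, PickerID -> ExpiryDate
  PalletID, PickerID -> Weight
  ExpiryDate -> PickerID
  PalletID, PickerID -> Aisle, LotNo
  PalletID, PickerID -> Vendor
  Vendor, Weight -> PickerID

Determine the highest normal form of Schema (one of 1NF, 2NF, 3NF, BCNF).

3NF

Candidate keys: {ExpiryDate, PalletID}, {PalletID, PickerID}, {PalletID, Vendor, Weight}. Prime attributes: {ExpiryDate, PalletID, PickerID, Vendor, Weight}.
ExpiryDate -> PickerID: {ExpiryDate}⁺ = {ExpiryDate, PickerID}, which is not all of the attributes, so the left side is not a superkey — BCNF is violated.
But every attribute on its right side ({PickerID}) is prime, and the same holds for every other non-superkey FD, so 3NF still holds.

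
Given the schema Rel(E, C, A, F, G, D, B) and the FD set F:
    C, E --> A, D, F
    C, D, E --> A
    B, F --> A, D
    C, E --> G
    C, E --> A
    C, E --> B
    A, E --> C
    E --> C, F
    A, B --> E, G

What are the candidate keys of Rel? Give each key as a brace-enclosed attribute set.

{A, B}, {B, F}, {E}

{E} is a candidate key since {E}⁺ = {A, B, C, D, E, F, G} covers every attribute.
{A, B} is a candidate key since {A, B}⁺ = {A, B, C, D, E, F, G} covers every attribute.
{B, F} is a candidate key since {B, F}⁺ = {A, B, C, D, E, F, G} covers every attribute.
Any other superkey properly contains one of these, so there are no further candidate keys.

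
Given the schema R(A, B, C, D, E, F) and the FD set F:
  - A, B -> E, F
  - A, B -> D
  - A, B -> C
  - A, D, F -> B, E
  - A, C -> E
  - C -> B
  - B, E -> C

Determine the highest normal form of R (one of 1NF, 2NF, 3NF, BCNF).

3NF

Candidate keys: {A, B}, {A, C}, {A, D, F}. Prime attributes: {A, B, C, D, F}.
C -> B breaks BCNF: {C}⁺ = {B, C}, so {C} is not a superkey.
Its right-hand attributes {B} are all prime, as are those of every other non-superkey FD — the relation is in 3NF.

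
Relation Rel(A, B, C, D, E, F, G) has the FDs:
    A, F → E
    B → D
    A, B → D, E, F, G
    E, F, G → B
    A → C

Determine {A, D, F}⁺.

Start with {A, D, F}.
A, F → E applies; add {E} → now {A, D, E, F}.
A → C applies; add {C} → now {A, C, D, E, F}.
No further FD applies.

{A, C, D, E, F}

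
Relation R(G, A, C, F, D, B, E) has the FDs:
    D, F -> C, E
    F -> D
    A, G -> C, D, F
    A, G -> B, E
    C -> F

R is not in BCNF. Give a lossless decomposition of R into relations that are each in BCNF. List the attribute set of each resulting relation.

{A, B, F, G}; {C, D, E, F}

Candidate key of the original relation: {A, G}.
{A, B, C, D, E, F, G}: {D, F} determines {C, D, E, F} here but is not a superkey — split on D, F -> C, E, giving {C, D, E, F} and {A, B, D, F, G}.
{C, D, E, F} is in BCNF.
{A, B, D, F, G}: {F} determines {D, F} here but is not a superkey — split on F -> D, giving {D, F} and {A, B, F, G}.
{D, F} is in BCNF.
{A, B, F, G} is in BCNF.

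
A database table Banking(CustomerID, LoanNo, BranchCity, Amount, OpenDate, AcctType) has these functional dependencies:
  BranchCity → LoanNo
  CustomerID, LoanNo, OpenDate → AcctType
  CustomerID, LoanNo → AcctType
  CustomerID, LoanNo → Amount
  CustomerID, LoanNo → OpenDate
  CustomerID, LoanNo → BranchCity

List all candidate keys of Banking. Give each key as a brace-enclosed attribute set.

{BranchCity, CustomerID}, {CustomerID, LoanNo}

{CustomerID} never appears on the right of any FD, so every key must include it.
{BranchCity, CustomerID}⁺ = {AcctType, Amount, BranchCity, CustomerID, LoanNo, OpenDate} — all of the relation — so {BranchCity, CustomerID} is a candidate key.
{CustomerID, LoanNo}⁺ = {AcctType, Amount, BranchCity, CustomerID, LoanNo, OpenDate} — all of the relation — so {CustomerID, LoanNo} is a candidate key.
No proper subset of any of these is a key, and no other minimal superkey exists.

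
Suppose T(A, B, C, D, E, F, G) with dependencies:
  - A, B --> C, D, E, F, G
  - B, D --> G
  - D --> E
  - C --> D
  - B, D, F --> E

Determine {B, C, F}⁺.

Start with {B, C, F}.
C --> D applies; add {D} → now {B, C, D, F}.
B, D, F --> E applies; add {E} → now {B, C, D, E, F}.
B, D --> G applies; add {G} → now {B, C, D, E, F, G}.
No further FD applies.

{B, C, D, E, F, G}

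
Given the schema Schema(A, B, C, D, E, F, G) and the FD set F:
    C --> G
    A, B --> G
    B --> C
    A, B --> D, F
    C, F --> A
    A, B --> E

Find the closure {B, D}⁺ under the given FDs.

Start with {B, D}.
B --> C applies; add {C} → now {B, C, D}.
C --> G applies; add {G} → now {B, C, D, G}.
No further FD applies.

{B, C, D, G}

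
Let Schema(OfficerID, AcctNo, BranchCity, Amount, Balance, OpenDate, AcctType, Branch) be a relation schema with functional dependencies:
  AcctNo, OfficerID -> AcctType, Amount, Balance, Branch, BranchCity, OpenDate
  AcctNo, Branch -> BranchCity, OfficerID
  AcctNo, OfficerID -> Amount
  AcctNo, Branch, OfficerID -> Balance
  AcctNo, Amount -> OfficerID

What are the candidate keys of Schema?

No FD produces {AcctNo}, so it must be in every candidate key.
{AcctNo, Amount}⁺ = {AcctNo, AcctType, Amount, Balance, Branch, BranchCity, OfficerID, OpenDate}, which is every attribute, so {AcctNo, Amount} is a candidate key.
{AcctNo, Branch}⁺ = {AcctNo, AcctType, Amount, Balance, Branch, BranchCity, OfficerID, OpenDate}, which is every attribute, so {AcctNo, Branch} is a candidate key.
{AcctNo, OfficerID}⁺ = {AcctNo, AcctType, Amount, Balance, Branch, BranchCity, OfficerID, OpenDate}, which is every attribute, so {AcctNo, OfficerID} is a candidate key.
Any other superkey properly contains one of these, so there are no further candidate keys.

{AcctNo, Amount}, {AcctNo, Branch}, {AcctNo, OfficerID}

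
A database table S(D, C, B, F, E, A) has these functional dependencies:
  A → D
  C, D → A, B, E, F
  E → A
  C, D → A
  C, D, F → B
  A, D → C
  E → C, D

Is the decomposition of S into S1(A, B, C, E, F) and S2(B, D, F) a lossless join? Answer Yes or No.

No

The shared attributes are {B, F} and {B, F}⁺ = {B, F}.
S1 ⊄ {B, F} and S2 ⊄ {B, F}, so the split is lossy.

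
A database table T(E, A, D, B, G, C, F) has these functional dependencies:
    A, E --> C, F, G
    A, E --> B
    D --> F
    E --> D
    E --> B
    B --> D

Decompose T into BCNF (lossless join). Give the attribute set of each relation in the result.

Candidate key of the original relation: {A, E}.
In {A, B, C, D, E, F, G}, {D} is not a superkey ({D}⁺ restricted to this set is {D, F}), so split on D --> F into {D, F} and {A, B, C, D, E, G}.
{D, F} has no BCNF violation.
In {A, B, C, D, E, G}, {E} is not a superkey ({E}⁺ restricted to this set is {B, D, E}), so split on E --> B, D into {B, D, E} and {A, C, E, G}.
In {B, D, E}, {B} is not a superkey ({B}⁺ restricted to this set is {B, D}), so split on B --> D into {B, D} and {B, E}.
{B, D} has no BCNF violation.
{B, E} has no BCNF violation.
{A, C, E, G} has no BCNF violation.

{A, C, E, G}; {B, D}; {B, E}; {D, F}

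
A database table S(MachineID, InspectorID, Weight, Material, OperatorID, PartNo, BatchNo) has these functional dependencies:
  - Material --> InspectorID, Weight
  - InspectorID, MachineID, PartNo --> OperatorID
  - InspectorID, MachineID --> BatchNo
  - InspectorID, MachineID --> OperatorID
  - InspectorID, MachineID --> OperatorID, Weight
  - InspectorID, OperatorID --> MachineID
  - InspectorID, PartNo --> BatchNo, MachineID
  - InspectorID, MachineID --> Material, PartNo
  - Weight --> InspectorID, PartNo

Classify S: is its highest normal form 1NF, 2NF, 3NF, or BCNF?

BCNF

Candidate keys: {InspectorID, MachineID}, {InspectorID, OperatorID}, {InspectorID, PartNo}, {Material}, {Weight}. Prime attributes: {InspectorID, MachineID, Material, OperatorID, PartNo, Weight}.
The left-hand side of every FD is a superkey, so BCNF is satisfied.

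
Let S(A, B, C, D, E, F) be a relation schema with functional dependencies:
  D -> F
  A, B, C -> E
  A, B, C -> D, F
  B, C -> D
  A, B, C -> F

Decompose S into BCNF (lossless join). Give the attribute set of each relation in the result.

{A, B, C, E}; {B, C, D}; {D, F}

Candidate key of the original relation: {A, B, C}.
{A, B, C, D, E, F}: {D} determines {D, F} here but is not a superkey — split on D -> F, giving {D, F} and {A, B, C, D, E}.
{D, F} is in BCNF.
{A, B, C, D, E}: {B, C} determines {B, C, D} here but is not a superkey — split on B, C -> D, giving {B, C, D} and {A, B, C, E}.
{B, C, D} is in BCNF.
{A, B, C, E} is in BCNF.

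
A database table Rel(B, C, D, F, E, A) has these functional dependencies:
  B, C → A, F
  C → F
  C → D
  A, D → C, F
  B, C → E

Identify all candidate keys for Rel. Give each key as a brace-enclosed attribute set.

Attributes never on any right-hand side: {B} — every candidate key must contain it.
{B, C} is a candidate key since {B, C}⁺ = {A, B, C, D, E, F} covers every attribute.
{A, B, D} is a candidate key since {A, B, D}⁺ = {A, B, C, D, E, F} covers every attribute.
No proper subset of any of these is a key, and no other minimal superkey exists.

{A, B, D}, {B, C}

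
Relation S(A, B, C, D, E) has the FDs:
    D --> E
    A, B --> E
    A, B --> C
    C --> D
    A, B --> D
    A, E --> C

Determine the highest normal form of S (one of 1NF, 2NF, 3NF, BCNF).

2NF

Candidate key: {A, B}. Prime attributes: {A, B}.
For D --> E we have {D}⁺ = {D, E}; {D} is not a superkey, so BCNF fails.
D --> E has non-prime {E} on the right and a non-superkey on the left, so 3NF fails.
No non-prime attribute depends on a proper subset of any candidate key, so 2NF holds.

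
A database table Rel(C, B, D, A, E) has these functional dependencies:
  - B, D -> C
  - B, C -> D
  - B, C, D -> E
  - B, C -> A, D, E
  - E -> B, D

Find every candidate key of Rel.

Closure of {E} is {A, B, C, D, E}, the whole schema; {E} is a candidate key.
Closure of {B, C} is {A, B, C, D, E}, the whole schema; {B, C} is a candidate key.
Closure of {B, D} is {A, B, C, D, E}, the whole schema; {B, D} is a candidate key.
Any other superkey properly contains one of these, so there are no further candidate keys.

{B, C}, {B, D}, {E}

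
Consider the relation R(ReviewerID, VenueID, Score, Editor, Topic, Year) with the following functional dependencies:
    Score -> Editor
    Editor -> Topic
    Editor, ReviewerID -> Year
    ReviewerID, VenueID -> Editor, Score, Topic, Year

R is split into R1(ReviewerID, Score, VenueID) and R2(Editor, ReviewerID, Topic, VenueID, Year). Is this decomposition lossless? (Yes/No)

The shared attributes are {ReviewerID, VenueID} and {ReviewerID, VenueID}⁺ = {Editor, ReviewerID, Score, Topic, VenueID, Year}.
R1 is contained in that closure, so R1 ∩ R2 -> R1 holds and the join is lossless.

Yes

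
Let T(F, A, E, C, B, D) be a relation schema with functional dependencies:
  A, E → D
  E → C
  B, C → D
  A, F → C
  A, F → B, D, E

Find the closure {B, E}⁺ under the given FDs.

{B, C, D, E}

Start with {B, E}.
E → C applies; add {C} → now {B, C, E}.
B, C → D applies; add {D} → now {B, C, D, E}.
No further FD applies.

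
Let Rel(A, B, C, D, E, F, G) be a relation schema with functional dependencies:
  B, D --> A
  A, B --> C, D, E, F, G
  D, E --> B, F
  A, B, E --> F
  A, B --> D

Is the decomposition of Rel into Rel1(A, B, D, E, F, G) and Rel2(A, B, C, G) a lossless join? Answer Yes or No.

The shared attributes are {A, B, G} and {A, B, G}⁺ = {A, B, C, D, E, F, G}.
Rel1 is contained in that closure, so Rel1 ∩ Rel2 --> Rel1 holds and the join is lossless.

Yes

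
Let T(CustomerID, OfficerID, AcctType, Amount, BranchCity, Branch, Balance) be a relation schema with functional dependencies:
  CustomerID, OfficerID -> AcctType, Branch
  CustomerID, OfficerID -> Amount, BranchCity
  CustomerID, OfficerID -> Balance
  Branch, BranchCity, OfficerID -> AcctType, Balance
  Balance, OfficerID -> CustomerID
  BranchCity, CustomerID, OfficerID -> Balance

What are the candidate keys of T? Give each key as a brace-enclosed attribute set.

{OfficerID} never appears on the right of any FD, so every key must include it.
Closure of {Balance, OfficerID} is {AcctType, Amount, Balance, Branch, BranchCity, CustomerID, OfficerID}, the whole schema; {Balance, OfficerID} is a candidate key.
Closure of {CustomerID, OfficerID} is {AcctType, Amount, Balance, Branch, BranchCity, CustomerID, OfficerID}, the whole schema; {CustomerID, OfficerID} is a candidate key.
Closure of {Branch, BranchCity, OfficerID} is {AcctType, Amount, Balance, Branch, BranchCity, CustomerID, OfficerID}, the whole schema; {Branch, BranchCity, OfficerID} is a candidate key.
These are minimal and exhaustive — every other superkey contains one of them.

{Balance, OfficerID}, {Branch, BranchCity, OfficerID}, {CustomerID, OfficerID}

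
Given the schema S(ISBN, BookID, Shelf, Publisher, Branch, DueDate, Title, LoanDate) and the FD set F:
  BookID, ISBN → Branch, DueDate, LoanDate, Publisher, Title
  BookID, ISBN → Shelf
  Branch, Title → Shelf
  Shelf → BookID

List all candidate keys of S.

{BookID, ISBN}, {Branch, ISBN, Title}, {ISBN, Shelf}

Attributes never on any right-hand side: {ISBN} — every candidate key must contain it.
{BookID, ISBN}⁺ = {BookID, Branch, DueDate, ISBN, LoanDate, Publisher, Shelf, Title}, which is every attribute, so {BookID, ISBN} is a candidate key.
{ISBN, Shelf}⁺ = {BookID, Branch, DueDate, ISBN, LoanDate, Publisher, Shelf, Title}, which is every attribute, so {ISBN, Shelf} is a candidate key.
{Branch, ISBN, Title}⁺ = {BookID, Branch, DueDate, ISBN, LoanDate, Publisher, Shelf, Title}, which is every attribute, so {Branch, ISBN, Title} is a candidate key.
Any other superkey properly contains one of these, so there are no further candidate keys.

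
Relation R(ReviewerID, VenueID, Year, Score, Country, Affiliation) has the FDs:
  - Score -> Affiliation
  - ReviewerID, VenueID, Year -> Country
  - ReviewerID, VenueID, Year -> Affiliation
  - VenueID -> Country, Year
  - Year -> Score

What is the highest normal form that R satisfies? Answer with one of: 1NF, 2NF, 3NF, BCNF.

Candidate key: {ReviewerID, VenueID}. Prime attributes: {ReviewerID, VenueID}.
For Score -> Affiliation we have {Score}⁺ = {Affiliation, Score}; {Score} is not a superkey, so BCNF fails.
Because {Affiliation} is non-prime and the left side of Score -> Affiliation is not a superkey, the relation is not in 3NF.
Since {VenueID} ⊂ {ReviewerID, VenueID} and {VenueID}⁺ ⊇ {Affiliation, Country, Score, Year} with {Affiliation, Country, Score, Year} non-prime, there is a partial dependency; 2NF fails.

1NF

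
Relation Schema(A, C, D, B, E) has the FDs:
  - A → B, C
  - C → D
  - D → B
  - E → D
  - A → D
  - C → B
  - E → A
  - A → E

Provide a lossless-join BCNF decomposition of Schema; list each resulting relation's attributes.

{A, C, E}; {B, D}; {C, D}

Candidate keys of the original relation: {A}, {E}.
Within {A, B, C, D, E}: {C}⁺ ∩ {A, B, C, D, E} = {B, C, D}, not the whole set, so C → B, D violates BCNF; decompose into {B, C, D} and {A, C, E}.
Within {B, C, D}: {D}⁺ ∩ {B, C, D} = {B, D}, not the whole set, so D → B violates BCNF; decompose into {B, D} and {C, D}.
{B, D} is in BCNF.
{C, D} is in BCNF.
{A, C, E} is in BCNF.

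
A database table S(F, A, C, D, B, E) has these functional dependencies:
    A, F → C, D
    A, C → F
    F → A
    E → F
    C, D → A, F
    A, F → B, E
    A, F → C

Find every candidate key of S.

Closure of {E} is {A, B, C, D, E, F}, the whole schema; {E} is a candidate key.
Closure of {F} is {A, B, C, D, E, F}, the whole schema; {F} is a candidate key.
Closure of {A, C} is {A, B, C, D, E, F}, the whole schema; {A, C} is a candidate key.
Closure of {C, D} is {A, B, C, D, E, F}, the whole schema; {C, D} is a candidate key.
No proper subset of any of these is a key, and no other minimal superkey exists.

{A, C}, {C, D}, {E}, {F}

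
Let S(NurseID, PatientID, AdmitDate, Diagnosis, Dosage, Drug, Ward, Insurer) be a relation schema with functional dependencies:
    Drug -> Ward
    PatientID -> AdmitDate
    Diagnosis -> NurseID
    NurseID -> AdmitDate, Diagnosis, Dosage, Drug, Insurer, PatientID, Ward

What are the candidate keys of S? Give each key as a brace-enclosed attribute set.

{Diagnosis}⁺ = {AdmitDate, Diagnosis, Dosage, Drug, Insurer, NurseID, PatientID, Ward} — all of the relation — so {Diagnosis} is a candidate key.
{NurseID}⁺ = {AdmitDate, Diagnosis, Dosage, Drug, Insurer, NurseID, PatientID, Ward} — all of the relation — so {NurseID} is a candidate key.
Any other superkey properly contains one of these, so there are no further candidate keys.

{Diagnosis}, {NurseID}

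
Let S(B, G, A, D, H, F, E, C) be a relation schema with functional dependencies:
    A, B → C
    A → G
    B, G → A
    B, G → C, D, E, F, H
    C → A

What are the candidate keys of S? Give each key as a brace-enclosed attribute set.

{A, B}, {B, C}, {B, G}

Attributes never on any right-hand side: {B} — every candidate key must contain it.
{A, B}⁺ = {A, B, C, D, E, F, G, H} — all of the relation — so {A, B} is a candidate key.
{B, C}⁺ = {A, B, C, D, E, F, G, H} — all of the relation — so {B, C} is a candidate key.
{B, G}⁺ = {A, B, C, D, E, F, G, H} — all of the relation — so {B, G} is a candidate key.
No proper subset of any of these is a key, and no other minimal superkey exists.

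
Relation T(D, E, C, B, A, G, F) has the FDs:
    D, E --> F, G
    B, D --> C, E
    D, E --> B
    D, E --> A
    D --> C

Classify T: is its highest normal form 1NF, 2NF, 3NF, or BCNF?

1NF

Candidate keys: {B, D}, {D, E}. Prime attributes: {B, D, E}.
For D --> C we have {D}⁺ = {C, D}; {D} is not a superkey, so BCNF fails.
Because {C} is non-prime and the left side of D --> C is not a superkey, the relation is not in 3NF.
Since {D} ⊂ {B, D} and {D}⁺ ⊇ {C} with {C} non-prime, there is a partial dependency; 2NF fails.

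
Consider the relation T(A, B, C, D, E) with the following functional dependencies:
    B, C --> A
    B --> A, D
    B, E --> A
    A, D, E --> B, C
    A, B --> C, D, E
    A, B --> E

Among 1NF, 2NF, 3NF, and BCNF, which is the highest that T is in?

Candidate keys: {A, D, E}, {B}. Prime attributes: {A, B, D, E}.
Every FD has a superkey on the left, so the relation is in BCNF.

BCNF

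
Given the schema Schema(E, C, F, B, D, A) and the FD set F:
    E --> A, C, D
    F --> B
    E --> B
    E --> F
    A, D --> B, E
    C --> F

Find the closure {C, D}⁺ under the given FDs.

Start with {C, D}.
C --> F applies; add {F} → now {C, D, F}.
F --> B applies; add {B} → now {B, C, D, F}.
No further FD applies.

{B, C, D, F}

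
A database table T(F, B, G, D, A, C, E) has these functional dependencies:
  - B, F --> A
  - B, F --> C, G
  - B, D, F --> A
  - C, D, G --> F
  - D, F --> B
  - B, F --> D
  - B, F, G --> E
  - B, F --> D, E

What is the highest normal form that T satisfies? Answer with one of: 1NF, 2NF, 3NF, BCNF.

Candidate keys: {B, F}, {C, D, G}, {D, F}. Prime attributes: {B, C, D, F, G}.
Each dependency's left side is a superkey — BCNF holds.

BCNF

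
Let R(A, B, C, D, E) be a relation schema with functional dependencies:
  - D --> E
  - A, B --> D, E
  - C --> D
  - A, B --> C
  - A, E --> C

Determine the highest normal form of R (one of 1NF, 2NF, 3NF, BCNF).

2NF

Candidate key: {A, B}. Prime attributes: {A, B}.
D --> E: {D}⁺ = {D, E}, which is not all of the attributes, so the left side is not a superkey — BCNF is violated.
D --> E has non-prime {E} on the right and a non-superkey on the left, so 3NF fails.
Checking every proper subset of each key, none determines a non-prime attribute — 2NF is satisfied.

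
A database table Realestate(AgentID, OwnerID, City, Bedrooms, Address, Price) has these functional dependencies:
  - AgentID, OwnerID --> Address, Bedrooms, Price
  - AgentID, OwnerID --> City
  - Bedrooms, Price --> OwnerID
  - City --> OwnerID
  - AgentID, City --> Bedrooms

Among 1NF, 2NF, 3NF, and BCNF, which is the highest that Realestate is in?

3NF

Candidate keys: {AgentID, Bedrooms, Price}, {AgentID, City}, {AgentID, OwnerID}. Prime attributes: {AgentID, Bedrooms, City, OwnerID, Price}.
Bedrooms, Price --> OwnerID: {Bedrooms, Price}⁺ = {Bedrooms, OwnerID, Price}, which is not all of the attributes, so the left side is not a superkey — BCNF is violated.
Since {OwnerID} ⊆ prime attributes and every other non-superkey FD also has a prime right side, the schema is in 3NF.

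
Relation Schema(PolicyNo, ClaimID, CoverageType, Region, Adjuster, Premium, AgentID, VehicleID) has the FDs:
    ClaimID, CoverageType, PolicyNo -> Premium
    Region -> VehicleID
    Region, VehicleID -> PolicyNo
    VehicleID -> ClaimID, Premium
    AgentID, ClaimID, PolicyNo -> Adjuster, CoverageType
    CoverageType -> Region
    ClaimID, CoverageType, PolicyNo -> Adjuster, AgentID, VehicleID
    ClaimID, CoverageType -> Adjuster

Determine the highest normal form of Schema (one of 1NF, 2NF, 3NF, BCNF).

Candidate keys: {AgentID, ClaimID, PolicyNo}, {AgentID, PolicyNo, VehicleID}, {AgentID, Region}, {CoverageType}. Prime attributes: {AgentID, ClaimID, CoverageType, PolicyNo, Region, VehicleID}.
Region -> VehicleID: {Region}⁺ = {ClaimID, PolicyNo, Premium, Region, VehicleID}, which is not all of the attributes, so the left side is not a superkey — BCNF is violated.
Because {Premium} is non-prime and the left side of VehicleID -> ClaimID, Premium is not a superkey, the relation is not in 3NF.
{Region} is a proper subset of the key {AgentID, Region}, and {Region}⁺ contains the non-prime attribute {Premium} — a partial dependency, so 2NF is violated.

1NF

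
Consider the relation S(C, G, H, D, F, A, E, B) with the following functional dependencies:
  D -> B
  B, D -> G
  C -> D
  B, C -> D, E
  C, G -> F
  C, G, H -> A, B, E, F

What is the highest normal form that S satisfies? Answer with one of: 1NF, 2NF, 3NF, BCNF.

Candidate key: {C, H}. Prime attributes: {C, H}.
D -> B breaks BCNF: {D}⁺ = {B, D, G}, so {D} is not a superkey.
D -> B determines the non-prime attribute {B} from a non-superkey — 3NF is violated.
{C} is a proper subset of the key {C, H}, and {C}⁺ contains the non-prime attributes {B, D, E, F, G} — a partial dependency, so 2NF is violated.

1NF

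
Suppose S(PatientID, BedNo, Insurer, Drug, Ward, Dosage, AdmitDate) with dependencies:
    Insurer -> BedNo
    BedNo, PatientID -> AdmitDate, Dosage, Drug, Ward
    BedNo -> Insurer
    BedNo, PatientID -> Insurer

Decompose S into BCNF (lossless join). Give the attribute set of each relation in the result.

Candidate keys of the original relation: {BedNo, PatientID}, {Insurer, PatientID}.
In {AdmitDate, BedNo, Dosage, Drug, Insurer, PatientID, Ward}, {Insurer} is not a superkey ({Insurer}⁺ restricted to this set is {BedNo, Insurer}), so split on Insurer -> BedNo into {BedNo, Insurer} and {AdmitDate, Dosage, Drug, Insurer, PatientID, Ward}.
{BedNo, Insurer} has no BCNF violation.
{AdmitDate, Dosage, Drug, Insurer, PatientID, Ward} has no BCNF violation.

{AdmitDate, Dosage, Drug, Insurer, PatientID, Ward}; {BedNo, Insurer}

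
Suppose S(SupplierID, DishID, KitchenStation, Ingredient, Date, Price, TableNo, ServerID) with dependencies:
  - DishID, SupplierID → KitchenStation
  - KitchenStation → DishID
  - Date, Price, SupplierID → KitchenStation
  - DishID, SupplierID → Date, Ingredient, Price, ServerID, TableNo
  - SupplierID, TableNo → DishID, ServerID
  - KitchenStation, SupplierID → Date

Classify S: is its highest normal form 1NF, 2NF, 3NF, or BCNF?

Candidate keys: {Date, Price, SupplierID}, {DishID, SupplierID}, {KitchenStation, SupplierID}, {SupplierID, TableNo}. Prime attributes: {Date, DishID, KitchenStation, Price, SupplierID, TableNo}.
For KitchenStation → DishID we have {KitchenStation}⁺ = {DishID, KitchenStation}; {KitchenStation} is not a superkey, so BCNF fails.
Since {DishID} ⊆ prime attributes and every other non-superkey FD also has a prime right side, the schema is in 3NF.

3NF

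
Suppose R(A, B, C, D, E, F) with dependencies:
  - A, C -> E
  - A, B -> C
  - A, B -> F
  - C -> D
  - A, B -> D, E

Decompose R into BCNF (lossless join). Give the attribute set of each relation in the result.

{A, B, C, F}; {A, C, E}; {C, D}

Candidate key of the original relation: {A, B}.
Within {A, B, C, D, E, F}: {A, C}⁺ ∩ {A, B, C, D, E, F} = {A, C, D, E}, not the whole set, so A, C -> D, E violates BCNF; decompose into {A, C, D, E} and {A, B, C, F}.
Within {A, C, D, E}: {C}⁺ ∩ {A, C, D, E} = {C, D}, not the whole set, so C -> D violates BCNF; decompose into {C, D} and {A, C, E}.
{C, D}: every determinant is a superkey — BCNF.
{A, C, E}: every determinant is a superkey — BCNF.
{A, B, C, F}: every determinant is a superkey — BCNF.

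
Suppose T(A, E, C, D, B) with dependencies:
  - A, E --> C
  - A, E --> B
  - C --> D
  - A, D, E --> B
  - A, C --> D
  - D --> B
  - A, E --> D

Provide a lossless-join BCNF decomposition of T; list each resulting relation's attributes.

{A, C, E}; {B, D}; {C, D}

Candidate key of the original relation: {A, E}.
Within {A, B, C, D, E}: {C}⁺ ∩ {A, B, C, D, E} = {B, C, D}, not the whole set, so C --> B, D violates BCNF; decompose into {B, C, D} and {A, C, E}.
Within {B, C, D}: {D}⁺ ∩ {B, C, D} = {B, D}, not the whole set, so D --> B violates BCNF; decompose into {B, D} and {C, D}.
{B, D}: every determinant is a superkey — BCNF.
{C, D}: every determinant is a superkey — BCNF.
{A, C, E}: every determinant is a superkey — BCNF.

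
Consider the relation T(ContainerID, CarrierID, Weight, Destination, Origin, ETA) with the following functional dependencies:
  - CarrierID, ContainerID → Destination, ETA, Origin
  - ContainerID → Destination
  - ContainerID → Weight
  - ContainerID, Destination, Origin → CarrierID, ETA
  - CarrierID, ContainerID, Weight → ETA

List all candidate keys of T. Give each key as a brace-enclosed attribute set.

{CarrierID, ContainerID}, {ContainerID, Origin}

No FD produces {ContainerID}, so it must be in every candidate key.
{CarrierID, ContainerID} is a candidate key since {CarrierID, ContainerID}⁺ = {CarrierID, ContainerID, Destination, ETA, Origin, Weight} covers every attribute.
{ContainerID, Origin} is a candidate key since {ContainerID, Origin}⁺ = {CarrierID, ContainerID, Destination, ETA, Origin, Weight} covers every attribute.
These are minimal and exhaustive — every other superkey contains one of them.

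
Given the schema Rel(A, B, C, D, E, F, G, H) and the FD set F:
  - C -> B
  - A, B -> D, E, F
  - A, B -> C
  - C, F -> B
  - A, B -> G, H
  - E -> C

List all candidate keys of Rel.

Attributes never on any right-hand side: {A} — every candidate key must contain it.
{A, B}⁺ = {A, B, C, D, E, F, G, H} — all of the relation — so {A, B} is a candidate key.
{A, C}⁺ = {A, B, C, D, E, F, G, H} — all of the relation — so {A, C} is a candidate key.
{A, E}⁺ = {A, B, C, D, E, F, G, H} — all of the relation — so {A, E} is a candidate key.
No proper subset of any of these is a key, and no other minimal superkey exists.

{A, B}, {A, C}, {A, E}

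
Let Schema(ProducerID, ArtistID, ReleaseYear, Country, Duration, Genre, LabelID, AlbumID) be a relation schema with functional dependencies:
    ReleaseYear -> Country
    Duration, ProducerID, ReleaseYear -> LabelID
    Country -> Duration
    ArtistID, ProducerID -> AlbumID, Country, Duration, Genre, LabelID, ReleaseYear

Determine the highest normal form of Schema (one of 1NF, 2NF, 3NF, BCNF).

Candidate key: {ArtistID, ProducerID}. Prime attributes: {ArtistID, ProducerID}.
ReleaseYear -> Country breaks BCNF: {ReleaseYear}⁺ = {Country, Duration, ReleaseYear}, so {ReleaseYear} is not a superkey.
ReleaseYear -> Country determines the non-prime attribute {Country} from a non-superkey — 3NF is violated.
No non-prime attribute depends on a proper subset of any candidate key, so 2NF holds.

2NF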